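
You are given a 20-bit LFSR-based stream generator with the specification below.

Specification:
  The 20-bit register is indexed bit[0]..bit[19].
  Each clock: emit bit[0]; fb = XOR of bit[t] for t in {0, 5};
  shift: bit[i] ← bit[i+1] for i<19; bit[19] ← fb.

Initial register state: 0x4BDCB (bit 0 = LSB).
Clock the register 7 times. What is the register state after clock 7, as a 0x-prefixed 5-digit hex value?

reg_0 = 0x4BDCB
clock 1: out=1, reg = 0xA5EE5
clock 2: out=1, reg = 0x52F72
clock 3: out=0, reg = 0xA97B9
clock 4: out=1, reg = 0x54BDC
clock 5: out=0, reg = 0x2A5EE
clock 6: out=0, reg = 0x952F7
clock 7: out=1, reg = 0x4A97B

0x4A97B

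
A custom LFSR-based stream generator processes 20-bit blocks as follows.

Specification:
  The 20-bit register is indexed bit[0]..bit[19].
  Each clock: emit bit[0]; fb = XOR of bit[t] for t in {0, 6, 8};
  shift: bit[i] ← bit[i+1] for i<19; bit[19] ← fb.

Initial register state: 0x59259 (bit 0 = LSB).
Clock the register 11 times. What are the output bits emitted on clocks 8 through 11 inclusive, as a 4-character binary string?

reg_0 = 0x59259
clock 1: out=1, reg = 0x2C92C
clock 2: out=0, reg = 0x96496
clock 3: out=0, reg = 0x4B24B
clock 4: out=1, reg = 0x25925
clock 5: out=1, reg = 0x12C92
clock 6: out=0, reg = 0x09649
clock 7: out=1, reg = 0x04B24
clock 8: out=0, reg = 0x82592
clock 9: out=0, reg = 0xC12C9
clock 10: out=1, reg = 0x60964
clock 11: out=0, reg = 0x304B2

0010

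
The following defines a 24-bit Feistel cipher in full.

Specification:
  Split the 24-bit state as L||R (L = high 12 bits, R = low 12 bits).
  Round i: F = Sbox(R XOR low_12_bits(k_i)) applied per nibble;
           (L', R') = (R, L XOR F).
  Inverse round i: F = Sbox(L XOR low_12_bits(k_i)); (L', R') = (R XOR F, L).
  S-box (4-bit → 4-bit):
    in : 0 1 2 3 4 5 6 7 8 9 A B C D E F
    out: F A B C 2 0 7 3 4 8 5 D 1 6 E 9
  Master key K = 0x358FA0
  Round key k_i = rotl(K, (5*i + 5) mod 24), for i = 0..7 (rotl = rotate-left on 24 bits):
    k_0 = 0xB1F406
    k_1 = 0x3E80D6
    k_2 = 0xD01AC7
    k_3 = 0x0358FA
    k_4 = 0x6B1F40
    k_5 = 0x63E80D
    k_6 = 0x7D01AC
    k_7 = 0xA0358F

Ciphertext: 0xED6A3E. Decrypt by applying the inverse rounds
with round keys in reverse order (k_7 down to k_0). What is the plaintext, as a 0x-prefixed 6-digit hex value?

0xBC00F6

s_0 = ciphertext = 0xED6A3E
s_1 = InvRound(s_0, k_7) = 0x736ED6
s_2 = InvRound(s_1, k_6) = 0x953736
s_3 = InvRound(s_2, k_5) = 0xD38953
s_4 = InvRound(s_3, k_4) = 0x267D38
s_5 = InvRound(s_4, k_3) = 0x8BE267
s_6 = InvRound(s_5, k_2) = 0x95F8BE
s_7 = InvRound(s_6, k_1) = 0x0F695F
s_8 = InvRound(s_7, k_0) = 0xBC00F6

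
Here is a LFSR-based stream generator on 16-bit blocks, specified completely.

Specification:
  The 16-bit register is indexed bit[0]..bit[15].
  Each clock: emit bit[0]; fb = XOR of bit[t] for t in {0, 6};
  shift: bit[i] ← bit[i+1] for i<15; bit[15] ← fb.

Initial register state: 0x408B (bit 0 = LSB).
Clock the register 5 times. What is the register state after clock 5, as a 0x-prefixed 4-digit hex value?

reg_0 = 0x408B
clock 1: out=1, reg = 0xA045
clock 2: out=1, reg = 0x5022
clock 3: out=0, reg = 0x2811
clock 4: out=1, reg = 0x9408
clock 5: out=0, reg = 0x4A04

0x4A04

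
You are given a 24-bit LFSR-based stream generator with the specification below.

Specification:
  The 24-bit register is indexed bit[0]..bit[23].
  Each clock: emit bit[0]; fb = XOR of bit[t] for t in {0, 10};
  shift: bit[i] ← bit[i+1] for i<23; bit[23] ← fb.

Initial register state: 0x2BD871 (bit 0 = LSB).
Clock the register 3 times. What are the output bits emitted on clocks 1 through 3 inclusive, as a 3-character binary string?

100

reg_0 = 0x2BD871
clock 1: out=1, reg = 0x95EC38
clock 2: out=0, reg = 0xCAF61C
clock 3: out=0, reg = 0xE57B0E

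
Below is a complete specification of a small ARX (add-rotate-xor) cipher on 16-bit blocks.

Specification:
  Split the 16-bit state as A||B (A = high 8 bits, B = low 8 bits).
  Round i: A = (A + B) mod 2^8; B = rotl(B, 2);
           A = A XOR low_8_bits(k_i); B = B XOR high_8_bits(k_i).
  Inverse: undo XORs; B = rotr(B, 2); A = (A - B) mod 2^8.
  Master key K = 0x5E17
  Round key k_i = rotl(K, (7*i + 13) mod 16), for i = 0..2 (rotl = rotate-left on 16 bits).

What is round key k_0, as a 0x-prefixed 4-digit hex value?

K = 0x5E17
k_0 = rotl(K, (7*0+13) mod 16) = rotl(K, 13) = 0xEBC2

0xEBC2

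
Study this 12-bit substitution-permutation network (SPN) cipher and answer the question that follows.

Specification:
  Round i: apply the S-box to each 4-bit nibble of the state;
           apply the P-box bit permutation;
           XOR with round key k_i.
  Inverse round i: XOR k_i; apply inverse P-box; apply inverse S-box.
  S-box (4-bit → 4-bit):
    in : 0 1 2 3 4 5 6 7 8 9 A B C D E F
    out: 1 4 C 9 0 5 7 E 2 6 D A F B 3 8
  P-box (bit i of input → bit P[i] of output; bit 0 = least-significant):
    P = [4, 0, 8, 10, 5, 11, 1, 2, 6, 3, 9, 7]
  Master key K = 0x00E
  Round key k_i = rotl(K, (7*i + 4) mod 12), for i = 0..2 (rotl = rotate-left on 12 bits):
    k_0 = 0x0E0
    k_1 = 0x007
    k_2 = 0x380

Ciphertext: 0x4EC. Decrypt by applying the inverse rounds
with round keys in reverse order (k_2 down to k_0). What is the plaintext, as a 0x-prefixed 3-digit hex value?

0xDF6

s_0 = ciphertext = 0x4EC
s_1 = InvRound(s_0, k_2) = 0x632
s_2 = InvRound(s_1, k_1) = 0x13D
s_3 = InvRound(s_2, k_0) = 0xDF6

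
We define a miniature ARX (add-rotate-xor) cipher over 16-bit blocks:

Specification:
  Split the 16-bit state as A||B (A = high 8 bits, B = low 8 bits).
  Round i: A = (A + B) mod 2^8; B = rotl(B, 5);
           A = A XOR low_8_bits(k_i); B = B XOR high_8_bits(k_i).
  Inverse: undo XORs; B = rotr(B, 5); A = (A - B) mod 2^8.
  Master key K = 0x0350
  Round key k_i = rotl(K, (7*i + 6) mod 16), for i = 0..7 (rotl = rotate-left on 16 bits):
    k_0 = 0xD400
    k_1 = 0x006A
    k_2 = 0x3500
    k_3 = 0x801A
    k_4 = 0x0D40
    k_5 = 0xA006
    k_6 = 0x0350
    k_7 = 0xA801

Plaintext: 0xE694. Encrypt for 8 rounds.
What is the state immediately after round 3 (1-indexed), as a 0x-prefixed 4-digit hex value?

s_0 = plaintext = 0xE694
s_1 = Round(s_0, k_0) = 0x7A46
s_2 = Round(s_1, k_1) = 0xAAC8
s_3 = Round(s_2, k_2) = 0x722C
s_4 = Round(s_3, k_3) = 0x8405
s_5 = Round(s_4, k_4) = 0xC9AD
s_6 = Round(s_5, k_5) = 0x7015
s_7 = Round(s_6, k_6) = 0xD5A1
s_8 = Round(s_7, k_7) = 0x779C

0x722C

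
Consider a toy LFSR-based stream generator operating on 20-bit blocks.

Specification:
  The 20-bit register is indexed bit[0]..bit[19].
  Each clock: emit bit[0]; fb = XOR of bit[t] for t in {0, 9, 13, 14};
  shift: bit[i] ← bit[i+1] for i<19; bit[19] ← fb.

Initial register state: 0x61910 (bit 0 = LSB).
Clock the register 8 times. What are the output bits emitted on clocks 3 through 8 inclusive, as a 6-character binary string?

001000

reg_0 = 0x61910
clock 1: out=0, reg = 0x30C88
clock 2: out=0, reg = 0x18644
clock 3: out=0, reg = 0x8C322
clock 4: out=0, reg = 0x46191
clock 5: out=1, reg = 0xA30C8
clock 6: out=0, reg = 0xD1864
clock 7: out=0, reg = 0x68C32
clock 8: out=0, reg = 0x34619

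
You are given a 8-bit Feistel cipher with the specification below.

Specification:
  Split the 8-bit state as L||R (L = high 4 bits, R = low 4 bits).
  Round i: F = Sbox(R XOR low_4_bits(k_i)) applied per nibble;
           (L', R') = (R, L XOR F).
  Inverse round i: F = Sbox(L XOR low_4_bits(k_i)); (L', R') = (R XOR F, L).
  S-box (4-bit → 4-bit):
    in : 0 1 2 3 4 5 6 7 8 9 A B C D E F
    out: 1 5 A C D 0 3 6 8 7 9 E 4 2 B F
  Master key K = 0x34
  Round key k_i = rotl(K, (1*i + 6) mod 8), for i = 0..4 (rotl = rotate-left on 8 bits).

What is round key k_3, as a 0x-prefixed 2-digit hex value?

0x68

K = 0x34
k_0 = rotl(K, (1*0+6) mod 8) = rotl(K, 6) = 0x0D
k_1 = rotl(K, (1*1+6) mod 8) = rotl(K, 7) = 0x1A
k_2 = rotl(K, (1*2+6) mod 8) = rotl(K, 0) = 0x34
k_3 = rotl(K, (1*3+6) mod 8) = rotl(K, 1) = 0x68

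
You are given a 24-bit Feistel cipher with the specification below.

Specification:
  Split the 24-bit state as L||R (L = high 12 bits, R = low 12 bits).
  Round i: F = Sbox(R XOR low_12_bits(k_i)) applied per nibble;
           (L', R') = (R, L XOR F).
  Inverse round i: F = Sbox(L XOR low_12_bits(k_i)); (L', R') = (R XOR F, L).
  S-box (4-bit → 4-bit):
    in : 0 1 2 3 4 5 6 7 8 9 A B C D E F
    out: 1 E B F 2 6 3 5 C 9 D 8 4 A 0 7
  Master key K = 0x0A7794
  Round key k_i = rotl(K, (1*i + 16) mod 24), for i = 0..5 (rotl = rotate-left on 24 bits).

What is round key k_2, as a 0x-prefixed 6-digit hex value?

0x5029DE

K = 0x0A7794
k_0 = rotl(K, (1*0+16) mod 24) = rotl(K, 16) = 0x940A77
k_1 = rotl(K, (1*1+16) mod 24) = rotl(K, 17) = 0x2814EF
k_2 = rotl(K, (1*2+16) mod 24) = rotl(K, 18) = 0x5029DE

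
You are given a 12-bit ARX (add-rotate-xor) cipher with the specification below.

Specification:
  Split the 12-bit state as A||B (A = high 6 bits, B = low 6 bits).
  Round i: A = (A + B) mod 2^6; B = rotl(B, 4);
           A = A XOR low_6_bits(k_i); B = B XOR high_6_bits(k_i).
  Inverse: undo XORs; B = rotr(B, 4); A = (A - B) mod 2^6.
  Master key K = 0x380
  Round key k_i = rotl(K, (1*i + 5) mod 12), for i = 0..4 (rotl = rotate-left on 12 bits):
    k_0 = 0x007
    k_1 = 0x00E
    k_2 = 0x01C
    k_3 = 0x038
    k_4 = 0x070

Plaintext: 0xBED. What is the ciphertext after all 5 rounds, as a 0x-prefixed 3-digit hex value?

0xCB7

s_0 = plaintext = 0xBED
s_1 = Round(s_0, k_0) = 0x6DB
s_2 = Round(s_1, k_1) = 0xE36
s_3 = Round(s_2, k_2) = 0xCAD
s_4 = Round(s_3, k_3) = 0x9DB
s_5 = Round(s_4, k_4) = 0xCB7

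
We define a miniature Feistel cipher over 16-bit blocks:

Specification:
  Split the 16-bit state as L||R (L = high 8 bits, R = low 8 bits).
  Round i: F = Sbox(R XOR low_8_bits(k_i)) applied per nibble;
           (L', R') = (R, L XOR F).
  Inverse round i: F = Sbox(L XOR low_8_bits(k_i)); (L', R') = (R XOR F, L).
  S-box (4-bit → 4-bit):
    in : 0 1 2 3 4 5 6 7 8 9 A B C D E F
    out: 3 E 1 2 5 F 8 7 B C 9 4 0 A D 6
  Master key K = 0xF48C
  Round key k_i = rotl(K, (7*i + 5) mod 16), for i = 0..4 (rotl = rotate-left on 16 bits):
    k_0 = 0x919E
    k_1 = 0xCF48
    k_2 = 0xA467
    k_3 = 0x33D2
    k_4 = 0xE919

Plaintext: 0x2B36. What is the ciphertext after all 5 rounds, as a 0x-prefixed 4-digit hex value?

0x097A

s_0 = plaintext = 0x2B36
s_1 = Round(s_0, k_0) = 0x36B0
s_2 = Round(s_1, k_1) = 0xB05D
s_3 = Round(s_2, k_2) = 0x5D99
s_4 = Round(s_3, k_3) = 0x9909
s_5 = Round(s_4, k_4) = 0x097A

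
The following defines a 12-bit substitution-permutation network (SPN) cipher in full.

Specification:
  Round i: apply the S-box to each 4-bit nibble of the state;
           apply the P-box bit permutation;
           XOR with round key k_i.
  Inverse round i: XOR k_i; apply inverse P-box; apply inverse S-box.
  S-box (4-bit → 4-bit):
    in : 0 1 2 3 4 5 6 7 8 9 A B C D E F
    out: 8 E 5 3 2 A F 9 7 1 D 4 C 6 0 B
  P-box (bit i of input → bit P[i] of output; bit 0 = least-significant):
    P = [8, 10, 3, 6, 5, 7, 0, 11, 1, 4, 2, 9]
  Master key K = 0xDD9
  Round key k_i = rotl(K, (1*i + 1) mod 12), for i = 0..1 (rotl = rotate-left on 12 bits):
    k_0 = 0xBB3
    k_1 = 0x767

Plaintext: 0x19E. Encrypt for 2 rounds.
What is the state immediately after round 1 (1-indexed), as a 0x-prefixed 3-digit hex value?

s_0 = plaintext = 0x19E
s_1 = Round(s_0, k_0) = 0x987
s_2 = Round(s_1, k_1) = 0x684

0x987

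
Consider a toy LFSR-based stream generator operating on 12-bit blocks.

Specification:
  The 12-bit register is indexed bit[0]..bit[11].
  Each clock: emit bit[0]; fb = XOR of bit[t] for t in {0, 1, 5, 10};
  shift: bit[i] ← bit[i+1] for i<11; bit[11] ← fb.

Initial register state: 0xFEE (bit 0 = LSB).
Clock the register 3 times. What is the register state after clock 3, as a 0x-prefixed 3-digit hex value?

reg_0 = 0xFEE
clock 1: out=0, reg = 0xFF7
clock 2: out=1, reg = 0x7FB
clock 3: out=1, reg = 0x3FD

0x3FD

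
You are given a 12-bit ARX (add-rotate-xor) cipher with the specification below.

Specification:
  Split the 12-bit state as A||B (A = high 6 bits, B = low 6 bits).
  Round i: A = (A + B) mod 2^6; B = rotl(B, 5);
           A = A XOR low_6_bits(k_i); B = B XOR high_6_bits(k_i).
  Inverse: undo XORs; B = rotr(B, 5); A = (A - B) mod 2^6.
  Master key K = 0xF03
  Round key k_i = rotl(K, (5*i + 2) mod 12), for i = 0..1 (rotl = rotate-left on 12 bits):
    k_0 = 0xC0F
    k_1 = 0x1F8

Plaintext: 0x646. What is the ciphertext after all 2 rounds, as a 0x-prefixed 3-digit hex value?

s_0 = plaintext = 0x646
s_1 = Round(s_0, k_0) = 0x433
s_2 = Round(s_1, k_1) = 0xEFE

0xEFE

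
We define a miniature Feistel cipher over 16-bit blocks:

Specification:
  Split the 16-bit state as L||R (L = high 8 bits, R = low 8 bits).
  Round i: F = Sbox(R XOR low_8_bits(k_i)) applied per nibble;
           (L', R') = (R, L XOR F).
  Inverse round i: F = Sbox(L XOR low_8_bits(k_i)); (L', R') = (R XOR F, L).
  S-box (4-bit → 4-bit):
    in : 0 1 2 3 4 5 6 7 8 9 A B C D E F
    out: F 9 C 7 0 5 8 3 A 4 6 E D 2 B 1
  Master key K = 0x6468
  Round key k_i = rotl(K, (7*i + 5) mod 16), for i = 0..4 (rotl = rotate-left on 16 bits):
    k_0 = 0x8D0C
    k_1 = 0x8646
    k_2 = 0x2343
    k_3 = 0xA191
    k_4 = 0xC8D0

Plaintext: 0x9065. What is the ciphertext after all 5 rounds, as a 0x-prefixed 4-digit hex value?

0xDED9

s_0 = plaintext = 0x9065
s_1 = Round(s_0, k_0) = 0x6514
s_2 = Round(s_1, k_1) = 0x1439
s_3 = Round(s_2, k_2) = 0x3922
s_4 = Round(s_3, k_3) = 0x22DE
s_5 = Round(s_4, k_4) = 0xDED9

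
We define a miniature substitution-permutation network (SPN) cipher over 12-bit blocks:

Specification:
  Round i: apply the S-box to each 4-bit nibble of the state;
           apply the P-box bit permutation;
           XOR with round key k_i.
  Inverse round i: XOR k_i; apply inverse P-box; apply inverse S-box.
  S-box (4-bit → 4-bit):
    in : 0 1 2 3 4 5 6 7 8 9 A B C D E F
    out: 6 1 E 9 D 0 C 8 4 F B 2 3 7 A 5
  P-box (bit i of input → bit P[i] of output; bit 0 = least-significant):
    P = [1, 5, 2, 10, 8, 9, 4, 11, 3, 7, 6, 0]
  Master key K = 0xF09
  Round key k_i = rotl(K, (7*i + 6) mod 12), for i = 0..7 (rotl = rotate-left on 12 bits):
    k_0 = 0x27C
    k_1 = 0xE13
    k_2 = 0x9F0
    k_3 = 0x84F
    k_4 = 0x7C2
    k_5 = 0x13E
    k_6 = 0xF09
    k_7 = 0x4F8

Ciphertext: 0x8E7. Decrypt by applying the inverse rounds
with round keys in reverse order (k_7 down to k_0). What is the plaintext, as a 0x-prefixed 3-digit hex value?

s_0 = ciphertext = 0x8E7
s_1 = InvRound(s_0, k_7) = 0x364
s_2 = InvRound(s_1, k_6) = 0x472
s_3 = InvRound(s_2, k_5) = 0xF16
s_4 = InvRound(s_3, k_4) = 0x068
s_5 = InvRound(s_4, k_3) = 0x77D
s_6 = InvRound(s_5, k_2) = 0xAE6
s_7 = InvRound(s_6, k_1) = 0x282
s_8 = InvRound(s_7, k_0) = 0xD8D

0xD8D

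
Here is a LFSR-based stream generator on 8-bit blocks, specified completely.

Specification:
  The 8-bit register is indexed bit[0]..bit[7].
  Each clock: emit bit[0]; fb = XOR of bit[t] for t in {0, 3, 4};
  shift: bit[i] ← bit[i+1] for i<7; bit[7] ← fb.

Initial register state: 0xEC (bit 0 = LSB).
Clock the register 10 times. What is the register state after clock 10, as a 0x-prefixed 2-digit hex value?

0x3B

reg_0 = 0xEC
clock 1: out=0, reg = 0xF6
clock 2: out=0, reg = 0xFB
clock 3: out=1, reg = 0xFD
clock 4: out=1, reg = 0xFE
clock 5: out=0, reg = 0x7F
clock 6: out=1, reg = 0xBF
clock 7: out=1, reg = 0xDF
clock 8: out=1, reg = 0xEF
clock 9: out=1, reg = 0x77
clock 10: out=1, reg = 0x3B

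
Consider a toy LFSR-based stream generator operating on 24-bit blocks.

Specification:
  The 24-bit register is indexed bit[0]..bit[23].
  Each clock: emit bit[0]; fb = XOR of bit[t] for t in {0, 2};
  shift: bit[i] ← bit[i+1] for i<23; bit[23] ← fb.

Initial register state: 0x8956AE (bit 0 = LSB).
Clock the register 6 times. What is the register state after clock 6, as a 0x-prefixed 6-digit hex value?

0x16255A

reg_0 = 0x8956AE
clock 1: out=0, reg = 0xC4AB57
clock 2: out=1, reg = 0x6255AB
clock 3: out=1, reg = 0xB12AD5
clock 4: out=1, reg = 0x58956A
clock 5: out=0, reg = 0x2C4AB5
clock 6: out=1, reg = 0x16255A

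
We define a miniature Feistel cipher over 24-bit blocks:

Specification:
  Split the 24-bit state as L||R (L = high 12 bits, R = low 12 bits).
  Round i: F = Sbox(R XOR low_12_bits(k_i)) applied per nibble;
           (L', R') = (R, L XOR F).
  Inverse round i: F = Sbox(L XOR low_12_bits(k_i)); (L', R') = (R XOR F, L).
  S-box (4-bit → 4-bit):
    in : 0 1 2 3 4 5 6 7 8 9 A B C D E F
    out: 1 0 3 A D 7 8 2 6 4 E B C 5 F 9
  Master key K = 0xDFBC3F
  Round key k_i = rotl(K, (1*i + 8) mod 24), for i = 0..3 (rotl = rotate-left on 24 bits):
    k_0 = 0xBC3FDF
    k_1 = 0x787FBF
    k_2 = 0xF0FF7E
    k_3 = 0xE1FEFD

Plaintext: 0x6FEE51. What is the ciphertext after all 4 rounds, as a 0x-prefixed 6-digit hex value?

0x1903EB

s_0 = plaintext = 0x6FEE51
s_1 = Round(s_0, k_0) = 0xE51691
s_2 = Round(s_1, k_1) = 0x691A6E
s_3 = Round(s_2, k_2) = 0xA6E190
s_4 = Round(s_3, k_3) = 0x1903EB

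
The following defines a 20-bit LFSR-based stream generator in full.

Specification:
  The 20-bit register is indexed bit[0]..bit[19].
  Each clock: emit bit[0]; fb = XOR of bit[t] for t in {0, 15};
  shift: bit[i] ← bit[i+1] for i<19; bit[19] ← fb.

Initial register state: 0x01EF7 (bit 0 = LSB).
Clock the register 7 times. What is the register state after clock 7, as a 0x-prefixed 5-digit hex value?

reg_0 = 0x01EF7
clock 1: out=1, reg = 0x80F7B
clock 2: out=1, reg = 0xC07BD
clock 3: out=1, reg = 0xE03DE
clock 4: out=0, reg = 0x701EF
clock 5: out=1, reg = 0xB80F7
clock 6: out=1, reg = 0x5C07B
clock 7: out=1, reg = 0x2E03D

0x2E03D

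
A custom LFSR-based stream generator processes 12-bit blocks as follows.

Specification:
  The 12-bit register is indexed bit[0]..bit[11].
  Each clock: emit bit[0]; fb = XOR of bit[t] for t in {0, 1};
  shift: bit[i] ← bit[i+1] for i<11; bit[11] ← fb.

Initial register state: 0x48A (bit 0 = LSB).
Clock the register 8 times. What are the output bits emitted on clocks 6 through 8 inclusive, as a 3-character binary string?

001

reg_0 = 0x48A
clock 1: out=0, reg = 0xA45
clock 2: out=1, reg = 0xD22
clock 3: out=0, reg = 0xE91
clock 4: out=1, reg = 0xF48
clock 5: out=0, reg = 0x7A4
clock 6: out=0, reg = 0x3D2
clock 7: out=0, reg = 0x9E9
clock 8: out=1, reg = 0xCF4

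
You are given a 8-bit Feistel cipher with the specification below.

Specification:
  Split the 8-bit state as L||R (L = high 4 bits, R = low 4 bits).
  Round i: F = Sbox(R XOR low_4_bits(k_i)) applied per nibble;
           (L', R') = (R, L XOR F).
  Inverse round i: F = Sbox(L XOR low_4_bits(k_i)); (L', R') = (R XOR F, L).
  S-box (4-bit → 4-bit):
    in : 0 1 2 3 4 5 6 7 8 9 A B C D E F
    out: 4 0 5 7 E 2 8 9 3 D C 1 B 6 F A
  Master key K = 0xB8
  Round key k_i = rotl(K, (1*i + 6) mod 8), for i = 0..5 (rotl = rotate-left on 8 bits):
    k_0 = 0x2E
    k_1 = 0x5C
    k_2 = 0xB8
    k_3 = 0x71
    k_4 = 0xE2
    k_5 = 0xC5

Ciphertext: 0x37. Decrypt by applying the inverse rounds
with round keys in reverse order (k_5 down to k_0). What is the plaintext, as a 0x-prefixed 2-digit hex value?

0x8F

s_0 = ciphertext = 0x37
s_1 = InvRound(s_0, k_5) = 0xF3
s_2 = InvRound(s_1, k_4) = 0x5F
s_3 = InvRound(s_2, k_3) = 0x15
s_4 = InvRound(s_3, k_2) = 0x81
s_5 = InvRound(s_4, k_1) = 0xF8
s_6 = InvRound(s_5, k_0) = 0x8F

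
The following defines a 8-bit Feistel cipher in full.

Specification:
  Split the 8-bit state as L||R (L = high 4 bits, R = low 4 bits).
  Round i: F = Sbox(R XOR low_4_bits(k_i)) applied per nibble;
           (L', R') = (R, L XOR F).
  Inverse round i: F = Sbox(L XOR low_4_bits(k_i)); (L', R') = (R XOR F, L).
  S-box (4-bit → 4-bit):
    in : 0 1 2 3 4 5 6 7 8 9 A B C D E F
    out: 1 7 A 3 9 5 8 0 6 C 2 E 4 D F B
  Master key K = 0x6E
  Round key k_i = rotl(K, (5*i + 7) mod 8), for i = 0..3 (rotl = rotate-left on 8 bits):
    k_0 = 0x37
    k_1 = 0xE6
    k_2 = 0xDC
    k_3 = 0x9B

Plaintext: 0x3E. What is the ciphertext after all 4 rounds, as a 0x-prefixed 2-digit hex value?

0x0C

s_0 = plaintext = 0x3E
s_1 = Round(s_0, k_0) = 0xEF
s_2 = Round(s_1, k_1) = 0xF2
s_3 = Round(s_2, k_2) = 0x20
s_4 = Round(s_3, k_3) = 0x0C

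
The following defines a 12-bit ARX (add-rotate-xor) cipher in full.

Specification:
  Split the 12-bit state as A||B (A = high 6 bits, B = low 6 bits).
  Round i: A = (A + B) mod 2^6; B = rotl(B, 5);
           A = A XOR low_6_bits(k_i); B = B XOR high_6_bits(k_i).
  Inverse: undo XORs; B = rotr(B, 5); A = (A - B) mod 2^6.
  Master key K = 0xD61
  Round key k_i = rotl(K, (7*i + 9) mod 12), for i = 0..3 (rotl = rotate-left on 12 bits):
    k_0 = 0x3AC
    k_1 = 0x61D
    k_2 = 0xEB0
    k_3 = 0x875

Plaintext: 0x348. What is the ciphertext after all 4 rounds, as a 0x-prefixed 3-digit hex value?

0xAAB

s_0 = plaintext = 0x348
s_1 = Round(s_0, k_0) = 0xE4A
s_2 = Round(s_1, k_1) = 0x79D
s_3 = Round(s_2, k_2) = 0x2D4
s_4 = Round(s_3, k_3) = 0xAAB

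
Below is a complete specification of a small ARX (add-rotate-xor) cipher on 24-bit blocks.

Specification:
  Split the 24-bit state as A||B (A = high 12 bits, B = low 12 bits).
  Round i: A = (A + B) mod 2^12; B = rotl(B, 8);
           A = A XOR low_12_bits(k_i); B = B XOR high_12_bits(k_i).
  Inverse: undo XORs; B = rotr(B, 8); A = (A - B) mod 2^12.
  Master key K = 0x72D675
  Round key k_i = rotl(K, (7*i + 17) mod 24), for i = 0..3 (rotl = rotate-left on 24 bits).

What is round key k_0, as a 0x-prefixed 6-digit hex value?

K = 0x72D675
k_0 = rotl(K, (7*0+17) mod 24) = rotl(K, 17) = 0xEAE5AC

0xEAE5AC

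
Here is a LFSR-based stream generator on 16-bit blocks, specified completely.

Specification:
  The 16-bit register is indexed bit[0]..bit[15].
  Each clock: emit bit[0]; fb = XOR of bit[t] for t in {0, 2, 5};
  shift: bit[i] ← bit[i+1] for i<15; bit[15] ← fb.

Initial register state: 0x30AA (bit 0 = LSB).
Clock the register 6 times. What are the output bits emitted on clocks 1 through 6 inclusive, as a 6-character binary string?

010101

reg_0 = 0x30AA
clock 1: out=0, reg = 0x9855
clock 2: out=1, reg = 0x4C2A
clock 3: out=0, reg = 0xA615
clock 4: out=1, reg = 0x530A
clock 5: out=0, reg = 0x2985
clock 6: out=1, reg = 0x14C2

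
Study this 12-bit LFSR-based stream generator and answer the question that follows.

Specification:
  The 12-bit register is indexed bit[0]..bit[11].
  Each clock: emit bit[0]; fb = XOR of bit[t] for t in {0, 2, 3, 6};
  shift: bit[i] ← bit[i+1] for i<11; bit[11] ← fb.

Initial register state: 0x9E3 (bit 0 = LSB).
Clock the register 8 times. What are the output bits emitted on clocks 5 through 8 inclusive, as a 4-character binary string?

reg_0 = 0x9E3
clock 1: out=1, reg = 0x4F1
clock 2: out=1, reg = 0x278
clock 3: out=0, reg = 0x13C
clock 4: out=0, reg = 0x09E
clock 5: out=0, reg = 0x04F
clock 6: out=1, reg = 0x027
clock 7: out=1, reg = 0x013
clock 8: out=1, reg = 0x809

0111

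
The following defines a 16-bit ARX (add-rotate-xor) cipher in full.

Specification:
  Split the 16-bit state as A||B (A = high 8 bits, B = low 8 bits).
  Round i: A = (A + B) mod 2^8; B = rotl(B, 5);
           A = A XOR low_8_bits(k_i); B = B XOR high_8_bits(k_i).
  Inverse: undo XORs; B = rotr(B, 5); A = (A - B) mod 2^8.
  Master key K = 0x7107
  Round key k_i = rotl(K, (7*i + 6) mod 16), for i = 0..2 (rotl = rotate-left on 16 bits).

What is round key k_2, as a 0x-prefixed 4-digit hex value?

0x1077

K = 0x7107
k_0 = rotl(K, (7*0+6) mod 16) = rotl(K, 6) = 0x41DC
k_1 = rotl(K, (7*1+6) mod 16) = rotl(K, 13) = 0xEE20
k_2 = rotl(K, (7*2+6) mod 16) = rotl(K, 4) = 0x1077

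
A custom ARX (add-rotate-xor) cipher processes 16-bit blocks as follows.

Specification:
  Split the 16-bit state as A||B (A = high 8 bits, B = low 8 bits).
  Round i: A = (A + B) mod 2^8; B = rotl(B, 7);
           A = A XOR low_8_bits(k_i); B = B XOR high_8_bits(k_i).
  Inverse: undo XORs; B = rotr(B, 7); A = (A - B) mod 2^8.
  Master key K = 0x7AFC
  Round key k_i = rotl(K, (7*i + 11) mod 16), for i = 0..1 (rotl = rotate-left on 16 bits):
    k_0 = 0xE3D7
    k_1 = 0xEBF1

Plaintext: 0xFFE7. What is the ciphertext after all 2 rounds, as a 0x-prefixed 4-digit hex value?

s_0 = plaintext = 0xFFE7
s_1 = Round(s_0, k_0) = 0x3110
s_2 = Round(s_1, k_1) = 0xB0E3

0xB0E3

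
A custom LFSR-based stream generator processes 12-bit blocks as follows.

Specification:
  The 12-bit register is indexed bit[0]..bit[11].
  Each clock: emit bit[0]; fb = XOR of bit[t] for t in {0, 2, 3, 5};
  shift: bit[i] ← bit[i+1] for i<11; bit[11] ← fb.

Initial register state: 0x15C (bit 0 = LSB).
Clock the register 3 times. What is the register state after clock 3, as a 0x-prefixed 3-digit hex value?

reg_0 = 0x15C
clock 1: out=0, reg = 0x0AE
clock 2: out=0, reg = 0x857
clock 3: out=1, reg = 0x42B

0x42B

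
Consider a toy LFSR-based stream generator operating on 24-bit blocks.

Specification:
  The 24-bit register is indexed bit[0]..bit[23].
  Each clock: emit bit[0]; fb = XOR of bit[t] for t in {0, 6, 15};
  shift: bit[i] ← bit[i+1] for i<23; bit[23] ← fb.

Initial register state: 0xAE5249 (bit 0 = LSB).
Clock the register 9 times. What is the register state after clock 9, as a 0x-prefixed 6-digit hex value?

reg_0 = 0xAE5249
clock 1: out=1, reg = 0x572924
clock 2: out=0, reg = 0x2B9492
clock 3: out=0, reg = 0x95CA49
clock 4: out=1, reg = 0xCAE524
clock 5: out=0, reg = 0xE57292
clock 6: out=0, reg = 0x72B949
clock 7: out=1, reg = 0xB95CA4
clock 8: out=0, reg = 0x5CAE52
clock 9: out=0, reg = 0x2E5729

0x2E5729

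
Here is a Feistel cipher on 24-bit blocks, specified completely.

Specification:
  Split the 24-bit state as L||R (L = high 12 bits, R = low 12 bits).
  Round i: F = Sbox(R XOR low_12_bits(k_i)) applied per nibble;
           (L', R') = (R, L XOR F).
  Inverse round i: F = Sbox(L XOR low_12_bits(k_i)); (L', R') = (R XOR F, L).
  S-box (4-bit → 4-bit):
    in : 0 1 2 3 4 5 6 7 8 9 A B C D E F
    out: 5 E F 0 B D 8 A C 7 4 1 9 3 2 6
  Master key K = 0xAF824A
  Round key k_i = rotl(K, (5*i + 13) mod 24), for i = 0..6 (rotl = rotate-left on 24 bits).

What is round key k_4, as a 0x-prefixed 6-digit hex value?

0x04955F

K = 0xAF824A
k_0 = rotl(K, (5*0+13) mod 24) = rotl(K, 13) = 0x4955F0
k_1 = rotl(K, (5*1+13) mod 24) = rotl(K, 18) = 0x2ABE09
k_2 = rotl(K, (5*2+13) mod 24) = rotl(K, 23) = 0x57C125
k_3 = rotl(K, (5*3+13) mod 24) = rotl(K, 4) = 0xF824AA
k_4 = rotl(K, (5*4+13) mod 24) = rotl(K, 9) = 0x04955F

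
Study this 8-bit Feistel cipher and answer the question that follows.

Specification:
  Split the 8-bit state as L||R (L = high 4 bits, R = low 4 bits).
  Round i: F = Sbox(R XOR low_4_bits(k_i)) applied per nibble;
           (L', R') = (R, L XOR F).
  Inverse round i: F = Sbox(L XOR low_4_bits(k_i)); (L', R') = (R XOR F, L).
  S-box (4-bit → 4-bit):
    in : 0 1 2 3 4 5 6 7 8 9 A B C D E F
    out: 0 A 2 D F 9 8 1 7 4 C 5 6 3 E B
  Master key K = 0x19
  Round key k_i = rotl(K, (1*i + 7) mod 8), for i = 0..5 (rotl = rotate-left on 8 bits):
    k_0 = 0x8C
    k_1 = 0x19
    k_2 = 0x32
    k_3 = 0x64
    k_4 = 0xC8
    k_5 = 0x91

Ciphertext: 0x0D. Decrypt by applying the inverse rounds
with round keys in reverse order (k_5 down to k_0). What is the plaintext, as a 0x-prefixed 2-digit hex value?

s_0 = ciphertext = 0x0D
s_1 = InvRound(s_0, k_5) = 0x70
s_2 = InvRound(s_1, k_4) = 0xB7
s_3 = InvRound(s_2, k_3) = 0xCB
s_4 = InvRound(s_3, k_2) = 0x5C
s_5 = InvRound(s_4, k_1) = 0xA5
s_6 = InvRound(s_5, k_0) = 0xDA

0xDA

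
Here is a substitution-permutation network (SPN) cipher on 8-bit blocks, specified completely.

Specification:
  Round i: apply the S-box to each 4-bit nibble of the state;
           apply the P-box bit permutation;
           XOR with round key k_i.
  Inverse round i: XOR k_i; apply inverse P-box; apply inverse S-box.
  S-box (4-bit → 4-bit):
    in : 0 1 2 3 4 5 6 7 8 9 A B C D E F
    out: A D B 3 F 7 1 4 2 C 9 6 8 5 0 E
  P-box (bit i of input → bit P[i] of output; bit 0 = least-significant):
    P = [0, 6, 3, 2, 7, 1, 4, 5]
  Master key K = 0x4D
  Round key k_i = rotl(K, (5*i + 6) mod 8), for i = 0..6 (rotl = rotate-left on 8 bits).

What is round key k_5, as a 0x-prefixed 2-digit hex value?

K = 0x4D
k_0 = rotl(K, (5*0+6) mod 8) = rotl(K, 6) = 0x53
k_1 = rotl(K, (5*1+6) mod 8) = rotl(K, 3) = 0x6A
k_2 = rotl(K, (5*2+6) mod 8) = rotl(K, 0) = 0x4D
k_3 = rotl(K, (5*3+6) mod 8) = rotl(K, 5) = 0xA9
k_4 = rotl(K, (5*4+6) mod 8) = rotl(K, 2) = 0x35
k_5 = rotl(K, (5*5+6) mod 8) = rotl(K, 7) = 0xA6

0xA6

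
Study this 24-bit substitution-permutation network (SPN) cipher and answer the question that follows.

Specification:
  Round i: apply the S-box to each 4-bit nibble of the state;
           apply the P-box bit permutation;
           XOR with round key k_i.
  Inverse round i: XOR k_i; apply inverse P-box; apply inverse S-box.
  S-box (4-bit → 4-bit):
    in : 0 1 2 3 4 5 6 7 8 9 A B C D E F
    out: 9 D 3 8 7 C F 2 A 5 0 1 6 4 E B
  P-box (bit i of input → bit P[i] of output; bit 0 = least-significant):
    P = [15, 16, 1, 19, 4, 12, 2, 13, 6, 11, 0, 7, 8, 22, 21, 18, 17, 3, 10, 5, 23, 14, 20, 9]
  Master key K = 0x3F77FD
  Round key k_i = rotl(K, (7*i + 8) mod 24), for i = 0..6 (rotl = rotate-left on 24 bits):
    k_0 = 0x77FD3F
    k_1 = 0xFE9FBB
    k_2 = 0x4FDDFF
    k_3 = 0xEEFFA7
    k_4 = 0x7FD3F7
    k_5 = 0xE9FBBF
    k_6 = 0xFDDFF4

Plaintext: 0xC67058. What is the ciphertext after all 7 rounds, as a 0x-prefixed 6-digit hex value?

0xF2C355

s_0 = plaintext = 0xC67058
s_1 = Round(s_0, k_0) = 0x2C99D3
s_2 = Round(s_1, k_1) = 0x56DAF6
s_3 = Round(s_2, k_2) = 0x746BC5
s_4 = Round(s_3, k_3) = 0x80AAE9
s_5 = Round(s_4, k_4) = 0x7D21D1
s_6 = Round(s_5, k_5) = 0xA13E78
s_7 = Round(s_6, k_6) = 0xF2C355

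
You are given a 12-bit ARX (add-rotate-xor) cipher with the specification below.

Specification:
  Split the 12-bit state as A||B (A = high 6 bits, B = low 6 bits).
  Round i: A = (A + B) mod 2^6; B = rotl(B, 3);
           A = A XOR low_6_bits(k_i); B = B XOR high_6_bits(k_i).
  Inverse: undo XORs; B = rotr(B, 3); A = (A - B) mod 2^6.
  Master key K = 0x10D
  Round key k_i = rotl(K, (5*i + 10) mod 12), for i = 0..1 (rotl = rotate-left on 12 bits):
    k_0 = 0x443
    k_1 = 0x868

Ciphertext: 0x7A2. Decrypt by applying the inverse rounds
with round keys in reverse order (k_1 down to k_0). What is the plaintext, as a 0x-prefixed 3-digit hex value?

0x509

s_0 = ciphertext = 0x7A2
s_1 = InvRound(s_0, k_1) = 0x798
s_2 = InvRound(s_1, k_0) = 0x509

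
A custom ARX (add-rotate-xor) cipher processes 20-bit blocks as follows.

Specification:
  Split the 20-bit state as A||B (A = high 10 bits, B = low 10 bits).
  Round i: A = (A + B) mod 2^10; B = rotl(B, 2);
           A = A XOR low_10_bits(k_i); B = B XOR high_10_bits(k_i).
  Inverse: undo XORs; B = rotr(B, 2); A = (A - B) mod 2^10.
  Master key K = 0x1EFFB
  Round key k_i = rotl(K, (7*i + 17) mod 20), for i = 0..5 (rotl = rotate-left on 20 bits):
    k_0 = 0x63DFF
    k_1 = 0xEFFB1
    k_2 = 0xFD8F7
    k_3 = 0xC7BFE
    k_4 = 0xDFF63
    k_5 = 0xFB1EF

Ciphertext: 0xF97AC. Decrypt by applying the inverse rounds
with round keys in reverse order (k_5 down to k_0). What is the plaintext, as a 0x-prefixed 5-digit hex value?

0x0A4E3

s_0 = ciphertext = 0xF97AC
s_1 = InvRound(s_0, k_5) = 0x7E810
s_2 = InvRound(s_1, k_4) = 0xAFBDB
s_3 = InvRound(s_2, k_3) = 0x03D31
s_4 = InvRound(s_3, k_2) = 0x51FB1
s_5 = InvRound(s_4, k_1) = 0x3CE03
s_6 = InvRound(s_5, k_0) = 0x0A4E3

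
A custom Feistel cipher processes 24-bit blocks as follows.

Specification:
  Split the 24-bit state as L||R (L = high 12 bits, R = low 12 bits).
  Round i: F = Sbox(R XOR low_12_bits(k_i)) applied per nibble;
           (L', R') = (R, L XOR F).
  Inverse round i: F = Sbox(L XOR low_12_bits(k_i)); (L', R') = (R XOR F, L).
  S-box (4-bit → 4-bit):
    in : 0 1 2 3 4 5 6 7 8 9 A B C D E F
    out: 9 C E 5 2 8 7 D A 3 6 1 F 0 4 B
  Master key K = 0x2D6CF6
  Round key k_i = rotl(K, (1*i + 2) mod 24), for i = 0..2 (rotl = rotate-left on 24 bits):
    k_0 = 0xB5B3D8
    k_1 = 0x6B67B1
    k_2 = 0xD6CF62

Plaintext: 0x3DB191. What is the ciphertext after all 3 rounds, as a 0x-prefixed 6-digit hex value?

0x7B27F1

s_0 = plaintext = 0x3DB191
s_1 = Round(s_0, k_0) = 0x191DF8
s_2 = Round(s_1, k_1) = 0xDF87B2
s_3 = Round(s_2, k_2) = 0x7B27F1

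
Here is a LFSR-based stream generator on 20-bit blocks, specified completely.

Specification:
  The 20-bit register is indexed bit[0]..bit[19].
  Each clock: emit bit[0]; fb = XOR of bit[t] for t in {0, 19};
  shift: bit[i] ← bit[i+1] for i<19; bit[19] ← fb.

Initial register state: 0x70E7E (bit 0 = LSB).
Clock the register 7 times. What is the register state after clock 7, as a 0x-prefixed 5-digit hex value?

0x54E1C

reg_0 = 0x70E7E
clock 1: out=0, reg = 0x3873F
clock 2: out=1, reg = 0x9C39F
clock 3: out=1, reg = 0x4E1CF
clock 4: out=1, reg = 0xA70E7
clock 5: out=1, reg = 0x53873
clock 6: out=1, reg = 0xA9C39
clock 7: out=1, reg = 0x54E1C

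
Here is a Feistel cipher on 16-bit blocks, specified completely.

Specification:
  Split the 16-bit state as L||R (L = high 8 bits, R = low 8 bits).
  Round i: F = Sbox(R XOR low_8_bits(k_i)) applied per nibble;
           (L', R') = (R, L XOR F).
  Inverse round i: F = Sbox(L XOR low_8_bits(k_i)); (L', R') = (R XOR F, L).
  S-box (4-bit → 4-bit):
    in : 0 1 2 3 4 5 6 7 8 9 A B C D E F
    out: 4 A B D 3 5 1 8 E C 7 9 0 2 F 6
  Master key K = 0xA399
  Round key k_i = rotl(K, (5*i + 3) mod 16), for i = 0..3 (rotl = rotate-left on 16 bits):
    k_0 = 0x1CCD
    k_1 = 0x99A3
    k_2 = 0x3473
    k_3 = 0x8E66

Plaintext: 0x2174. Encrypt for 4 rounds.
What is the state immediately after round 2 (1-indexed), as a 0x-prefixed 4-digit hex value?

0xBDDB

s_0 = plaintext = 0x2174
s_1 = Round(s_0, k_0) = 0x74BD
s_2 = Round(s_1, k_1) = 0xBDDB
s_3 = Round(s_2, k_2) = 0xDBC3
s_4 = Round(s_3, k_3) = 0xC3AE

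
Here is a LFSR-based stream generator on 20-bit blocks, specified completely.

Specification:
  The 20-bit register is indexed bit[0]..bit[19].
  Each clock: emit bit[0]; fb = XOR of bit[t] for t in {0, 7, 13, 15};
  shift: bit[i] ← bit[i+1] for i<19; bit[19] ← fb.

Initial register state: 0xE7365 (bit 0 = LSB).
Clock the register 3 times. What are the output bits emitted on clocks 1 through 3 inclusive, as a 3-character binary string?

reg_0 = 0xE7365
clock 1: out=1, reg = 0x739B2
clock 2: out=0, reg = 0x39CD9
clock 3: out=1, reg = 0x9CE6C

101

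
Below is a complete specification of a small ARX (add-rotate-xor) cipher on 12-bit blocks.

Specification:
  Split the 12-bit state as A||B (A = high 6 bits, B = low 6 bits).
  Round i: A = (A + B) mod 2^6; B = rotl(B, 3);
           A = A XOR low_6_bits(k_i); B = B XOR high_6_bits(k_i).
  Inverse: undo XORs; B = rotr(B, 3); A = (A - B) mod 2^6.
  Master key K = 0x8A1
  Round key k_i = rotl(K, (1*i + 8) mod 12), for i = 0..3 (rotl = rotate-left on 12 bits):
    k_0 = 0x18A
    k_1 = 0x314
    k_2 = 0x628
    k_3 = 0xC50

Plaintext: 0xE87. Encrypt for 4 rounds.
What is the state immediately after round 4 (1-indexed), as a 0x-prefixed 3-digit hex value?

s_0 = plaintext = 0xE87
s_1 = Round(s_0, k_0) = 0x2FE
s_2 = Round(s_1, k_1) = 0x77B
s_3 = Round(s_2, k_2) = 0xC07
s_4 = Round(s_3, k_3) = 0x9C9

0x9C9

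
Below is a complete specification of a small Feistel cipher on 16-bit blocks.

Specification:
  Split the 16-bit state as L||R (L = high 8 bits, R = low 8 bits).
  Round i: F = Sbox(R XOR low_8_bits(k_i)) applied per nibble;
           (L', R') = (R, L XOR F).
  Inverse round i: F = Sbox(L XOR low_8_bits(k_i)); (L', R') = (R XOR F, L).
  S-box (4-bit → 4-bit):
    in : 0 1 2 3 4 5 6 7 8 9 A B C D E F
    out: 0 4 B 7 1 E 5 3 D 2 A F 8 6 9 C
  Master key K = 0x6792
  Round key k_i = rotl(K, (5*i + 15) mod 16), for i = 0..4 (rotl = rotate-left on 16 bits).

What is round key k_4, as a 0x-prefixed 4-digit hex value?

K = 0x6792
k_0 = rotl(K, (5*0+15) mod 16) = rotl(K, 15) = 0x33C9
k_1 = rotl(K, (5*1+15) mod 16) = rotl(K, 4) = 0x7926
k_2 = rotl(K, (5*2+15) mod 16) = rotl(K, 9) = 0x24CF
k_3 = rotl(K, (5*3+15) mod 16) = rotl(K, 14) = 0x99E4
k_4 = rotl(K, (5*4+15) mod 16) = rotl(K, 3) = 0x3C93

0x3C93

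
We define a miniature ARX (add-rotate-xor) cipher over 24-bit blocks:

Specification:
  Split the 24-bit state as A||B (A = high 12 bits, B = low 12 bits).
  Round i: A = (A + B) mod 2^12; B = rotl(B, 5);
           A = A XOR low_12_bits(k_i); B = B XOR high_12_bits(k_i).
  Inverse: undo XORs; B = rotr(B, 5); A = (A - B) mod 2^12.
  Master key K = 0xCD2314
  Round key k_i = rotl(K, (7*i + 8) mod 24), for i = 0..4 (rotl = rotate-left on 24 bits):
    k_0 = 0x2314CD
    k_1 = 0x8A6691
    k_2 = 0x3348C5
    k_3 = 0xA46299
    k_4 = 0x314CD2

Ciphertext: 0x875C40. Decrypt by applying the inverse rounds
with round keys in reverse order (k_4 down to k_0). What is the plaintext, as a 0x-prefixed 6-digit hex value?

0xB9A1AD

s_0 = ciphertext = 0x875C40
s_1 = InvRound(s_0, k_4) = 0xA2DA7A
s_2 = InvRound(s_1, k_3) = 0xAB3E01
s_3 = InvRound(s_2, k_2) = 0x78DAE9
s_4 = InvRound(s_3, k_1) = 0x98A792
s_5 = InvRound(s_4, k_0) = 0xB9A1AD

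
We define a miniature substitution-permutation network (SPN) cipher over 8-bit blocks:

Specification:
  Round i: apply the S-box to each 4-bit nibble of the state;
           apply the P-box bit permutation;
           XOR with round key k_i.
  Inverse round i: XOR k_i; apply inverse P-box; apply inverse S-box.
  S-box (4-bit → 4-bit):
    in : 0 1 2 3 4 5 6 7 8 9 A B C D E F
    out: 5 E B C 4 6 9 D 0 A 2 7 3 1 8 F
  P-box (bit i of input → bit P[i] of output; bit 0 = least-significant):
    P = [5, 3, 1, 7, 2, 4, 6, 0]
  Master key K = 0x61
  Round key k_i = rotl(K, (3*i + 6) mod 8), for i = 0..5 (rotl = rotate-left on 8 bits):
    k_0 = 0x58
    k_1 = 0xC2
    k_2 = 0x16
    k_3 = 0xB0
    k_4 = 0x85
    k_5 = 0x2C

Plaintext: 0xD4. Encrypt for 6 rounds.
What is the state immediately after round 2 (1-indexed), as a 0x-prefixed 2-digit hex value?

s_0 = plaintext = 0xD4
s_1 = Round(s_0, k_0) = 0x5E
s_2 = Round(s_1, k_1) = 0x12
s_3 = Round(s_2, k_2) = 0xEF
s_4 = Round(s_3, k_3) = 0x1B
s_5 = Round(s_4, k_4) = 0xFE
s_6 = Round(s_5, k_5) = 0xF9

0x12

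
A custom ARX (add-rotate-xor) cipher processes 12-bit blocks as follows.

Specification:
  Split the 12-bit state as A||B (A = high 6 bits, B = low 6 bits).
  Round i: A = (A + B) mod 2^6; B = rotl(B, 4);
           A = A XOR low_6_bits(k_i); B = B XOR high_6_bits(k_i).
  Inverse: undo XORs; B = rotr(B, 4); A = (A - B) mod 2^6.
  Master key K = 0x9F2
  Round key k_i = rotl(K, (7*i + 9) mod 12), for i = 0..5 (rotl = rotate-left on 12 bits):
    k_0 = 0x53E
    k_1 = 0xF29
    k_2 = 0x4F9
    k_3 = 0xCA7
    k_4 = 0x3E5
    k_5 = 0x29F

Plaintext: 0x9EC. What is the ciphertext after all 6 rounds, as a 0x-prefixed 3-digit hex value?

s_0 = plaintext = 0x9EC
s_1 = Round(s_0, k_0) = 0xB5F
s_2 = Round(s_1, k_1) = 0x94B
s_3 = Round(s_2, k_2) = 0x261
s_4 = Round(s_3, k_3) = 0x36A
s_5 = Round(s_4, k_4) = 0x4A5
s_6 = Round(s_5, k_5) = 0xA13

0xA13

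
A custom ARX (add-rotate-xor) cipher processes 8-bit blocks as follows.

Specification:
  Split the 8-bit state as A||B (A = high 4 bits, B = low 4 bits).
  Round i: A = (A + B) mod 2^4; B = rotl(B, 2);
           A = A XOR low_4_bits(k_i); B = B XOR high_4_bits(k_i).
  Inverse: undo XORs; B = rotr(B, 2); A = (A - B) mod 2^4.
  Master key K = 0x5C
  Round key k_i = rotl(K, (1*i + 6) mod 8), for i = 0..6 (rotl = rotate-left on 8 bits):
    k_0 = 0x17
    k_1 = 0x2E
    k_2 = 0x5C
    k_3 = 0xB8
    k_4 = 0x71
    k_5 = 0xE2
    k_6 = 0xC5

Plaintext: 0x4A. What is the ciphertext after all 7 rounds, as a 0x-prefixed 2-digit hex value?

s_0 = plaintext = 0x4A
s_1 = Round(s_0, k_0) = 0x9B
s_2 = Round(s_1, k_1) = 0xAC
s_3 = Round(s_2, k_2) = 0xA6
s_4 = Round(s_3, k_3) = 0x82
s_5 = Round(s_4, k_4) = 0xBF
s_6 = Round(s_5, k_5) = 0x81
s_7 = Round(s_6, k_6) = 0xC8

0xC8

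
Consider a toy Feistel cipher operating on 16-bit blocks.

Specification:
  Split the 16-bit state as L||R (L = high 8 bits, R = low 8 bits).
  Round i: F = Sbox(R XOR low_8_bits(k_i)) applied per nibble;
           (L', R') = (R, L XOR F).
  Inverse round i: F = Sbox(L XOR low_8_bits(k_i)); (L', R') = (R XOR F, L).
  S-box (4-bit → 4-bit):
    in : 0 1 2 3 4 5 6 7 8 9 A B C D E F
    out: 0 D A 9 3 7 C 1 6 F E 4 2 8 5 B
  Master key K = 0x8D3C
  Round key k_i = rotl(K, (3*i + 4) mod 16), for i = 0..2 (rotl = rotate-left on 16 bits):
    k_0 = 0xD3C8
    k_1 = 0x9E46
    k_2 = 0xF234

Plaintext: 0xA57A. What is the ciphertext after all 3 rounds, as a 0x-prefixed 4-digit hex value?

0x9502

s_0 = plaintext = 0xA57A
s_1 = Round(s_0, k_0) = 0x7AEF
s_2 = Round(s_1, k_1) = 0xEF95
s_3 = Round(s_2, k_2) = 0x9502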